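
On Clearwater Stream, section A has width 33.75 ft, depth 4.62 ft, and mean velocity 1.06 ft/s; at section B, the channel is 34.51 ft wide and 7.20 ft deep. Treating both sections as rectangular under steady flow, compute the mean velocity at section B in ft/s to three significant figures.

0.665 ft/s

Q = A₁V₁ = (33.75×4.62) × 1.06 = 165.3 ft³/s
A₂ = 34.51 × 7.20 = 248.5 ft²
V₂ = Q/A₂ = 165.3/248.5 = 0.6652 ft/s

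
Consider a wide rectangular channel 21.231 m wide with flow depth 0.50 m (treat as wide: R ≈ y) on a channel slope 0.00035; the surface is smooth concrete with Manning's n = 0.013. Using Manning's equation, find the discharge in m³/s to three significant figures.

9.62 m³/s

A = b·y = 21.231 × 0.50 = 10.62 m²
Wide channel: R ≈ y = 0.50 m
Q = (1/n)·A·R^(2/3)·S^(1/2) = (1/0.013) × 10.62 × 0.5000^(2/3) × 0.00035^(1/2) = 9.624 m³/s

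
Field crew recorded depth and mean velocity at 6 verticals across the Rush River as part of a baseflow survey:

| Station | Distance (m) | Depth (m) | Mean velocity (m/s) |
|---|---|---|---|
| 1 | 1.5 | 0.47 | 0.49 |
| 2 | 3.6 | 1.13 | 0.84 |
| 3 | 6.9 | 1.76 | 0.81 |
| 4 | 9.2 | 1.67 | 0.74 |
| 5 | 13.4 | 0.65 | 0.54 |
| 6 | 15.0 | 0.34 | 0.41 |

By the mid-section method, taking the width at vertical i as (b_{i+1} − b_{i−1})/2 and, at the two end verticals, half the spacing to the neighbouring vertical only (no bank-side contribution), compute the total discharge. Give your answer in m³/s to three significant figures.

11.9 m³/s

w_1 = (3.6 − 1.5)/2 = 1.05 m; q_1 = 0.49 × 0.47 × 1.05 = 0.2418 m³/s
w_2 = (6.9 − 1.5)/2 = 2.7 m; q_2 = 0.84 × 1.13 × 2.7 = 2.563 m³/s
w_3 = (9.2 − 3.6)/2 = 2.8 m; q_3 = 0.81 × 1.76 × 2.8 = 3.992 m³/s
w_4 = (13.4 − 6.9)/2 = 3.25 m; q_4 = 0.74 × 1.67 × 3.25 = 4.016 m³/s
w_5 = (15.0 − 9.2)/2 = 2.9 m; q_5 = 0.54 × 0.65 × 2.9 = 1.018 m³/s
w_6 = (15.0 − 13.4)/2 = 0.8 m; q_6 = 0.41 × 0.34 × 0.8 = 0.1115 m³/s
Q = Σ qᵢ = 11.94 m³/s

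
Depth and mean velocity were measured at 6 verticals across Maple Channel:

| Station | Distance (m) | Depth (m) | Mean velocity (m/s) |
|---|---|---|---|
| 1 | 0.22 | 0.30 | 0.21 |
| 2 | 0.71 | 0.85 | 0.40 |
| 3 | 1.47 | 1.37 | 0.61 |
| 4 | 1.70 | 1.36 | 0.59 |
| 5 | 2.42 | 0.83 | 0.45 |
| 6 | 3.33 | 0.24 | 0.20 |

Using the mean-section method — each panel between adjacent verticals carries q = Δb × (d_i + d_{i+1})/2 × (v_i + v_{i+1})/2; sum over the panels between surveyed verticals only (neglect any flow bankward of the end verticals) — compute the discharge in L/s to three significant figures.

Panel 1-2: Δb = 0.49 m, d̄ = (0.30+0.85)/2 = 0.575, v̄ = (0.21+0.40)/2 = 0.305 → q = 0.49×0.575×0.305 = 0.08593 m³/s
Panel 2-3: Δb = 0.76 m, d̄ = (0.85+1.37)/2 = 1.11, v̄ = (0.40+0.61)/2 = 0.505 → q = 0.76×1.11×0.505 = 0.4260 m³/s
Panel 3-4: Δb = 0.23 m, d̄ = (1.37+1.36)/2 = 1.365, v̄ = (0.61+0.59)/2 = 0.6 → q = 0.23×1.365×0.6 = 0.1884 m³/s
Panel 4-5: Δb = 0.72 m, d̄ = (1.36+0.83)/2 = 1.095, v̄ = (0.59+0.45)/2 = 0.52 → q = 0.72×1.095×0.52 = 0.4100 m³/s
Panel 5-6: Δb = 0.91 m, d̄ = (0.83+0.24)/2 = 0.535, v̄ = (0.45+0.20)/2 = 0.325 → q = 0.91×0.535×0.325 = 0.1582 m³/s
Q = Σ q = 1.269 m³/s
= 1.269 × 1000 = 1269 L/s

1270 L/s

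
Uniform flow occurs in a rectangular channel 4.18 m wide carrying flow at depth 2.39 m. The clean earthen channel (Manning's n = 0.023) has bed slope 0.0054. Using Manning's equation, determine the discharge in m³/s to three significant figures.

A = b·y = 4.18 × 2.39 = 9.990 m²
P = b + 2y = 4.18 + 2×2.39 = 8.960 m
R = A/P = 9.990/8.960 = 1.115 m
Q = (1/n)·A·R^(2/3)·S^(1/2) = (1/0.023) × 9.990 × 1.115^(2/3) × 0.0054^(1/2) = 34.32 m³/s

34.3 m³/s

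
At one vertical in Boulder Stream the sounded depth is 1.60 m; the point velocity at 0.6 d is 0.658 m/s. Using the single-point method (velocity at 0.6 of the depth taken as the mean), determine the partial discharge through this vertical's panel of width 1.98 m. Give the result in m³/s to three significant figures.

2.08 m³/s

v̄ = v₀.₆ = 0.658 m/s
q = v̄ × d × w = 0.6580 × 1.60 × 1.98 = 2.085 m³/s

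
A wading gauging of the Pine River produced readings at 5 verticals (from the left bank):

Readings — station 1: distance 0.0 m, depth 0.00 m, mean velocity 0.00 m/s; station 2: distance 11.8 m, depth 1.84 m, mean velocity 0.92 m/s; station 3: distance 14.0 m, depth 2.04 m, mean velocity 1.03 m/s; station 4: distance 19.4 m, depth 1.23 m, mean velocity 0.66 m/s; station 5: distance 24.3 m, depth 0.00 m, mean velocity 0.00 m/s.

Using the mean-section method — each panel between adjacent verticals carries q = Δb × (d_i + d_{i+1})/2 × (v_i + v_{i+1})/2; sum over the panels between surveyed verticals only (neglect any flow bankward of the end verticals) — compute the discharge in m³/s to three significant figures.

Panel 1-2: Δb = 11.8 m, d̄ = (0.00+1.84)/2 = 0.92, v̄ = (0.00+0.92)/2 = 0.46 → q = 11.8×0.92×0.46 = 4.994 m³/s
Panel 2-3: Δb = 2.2 m, d̄ = (1.84+2.04)/2 = 1.94, v̄ = (0.92+1.03)/2 = 0.975 → q = 2.2×1.94×0.975 = 4.161 m³/s
Panel 3-4: Δb = 5.4 m, d̄ = (2.04+1.23)/2 = 1.635, v̄ = (1.03+0.66)/2 = 0.845 → q = 5.4×1.635×0.845 = 7.461 m³/s
Panel 4-5: Δb = 4.9 m, d̄ = (1.23+0.00)/2 = 0.615, v̄ = (0.66+0.00)/2 = 0.33 → q = 4.9×0.615×0.33 = 0.9945 m³/s
Q = Σ q = 17.61 m³/s

17.6 m³/s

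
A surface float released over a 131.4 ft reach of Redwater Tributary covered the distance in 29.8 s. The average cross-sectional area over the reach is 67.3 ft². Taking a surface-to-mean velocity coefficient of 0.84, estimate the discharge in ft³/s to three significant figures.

v_surface = L / t̄ = 131.4 / 29.8 = 4.409 ft/s
v_mean = 0.84 × 4.409 = 3.704 ft/s
Q = A × v_mean = 67.3 × 3.704 = 249.3 ft³/s

249 ft³/s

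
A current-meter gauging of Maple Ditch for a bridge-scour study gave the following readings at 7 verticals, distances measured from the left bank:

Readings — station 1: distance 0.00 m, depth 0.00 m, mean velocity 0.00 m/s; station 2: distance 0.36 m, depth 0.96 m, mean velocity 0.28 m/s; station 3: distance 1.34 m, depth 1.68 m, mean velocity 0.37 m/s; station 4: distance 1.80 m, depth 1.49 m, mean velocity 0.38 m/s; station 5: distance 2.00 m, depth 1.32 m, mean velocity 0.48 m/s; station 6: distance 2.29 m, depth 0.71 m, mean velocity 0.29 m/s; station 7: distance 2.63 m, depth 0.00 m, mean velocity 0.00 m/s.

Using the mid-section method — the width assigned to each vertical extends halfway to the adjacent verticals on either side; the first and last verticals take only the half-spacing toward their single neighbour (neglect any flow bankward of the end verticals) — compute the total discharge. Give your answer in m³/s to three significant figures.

1.03 m³/s

w_2 = (1.34 − 0.00)/2 = 0.67 m; q_2 = 0.28 × 0.96 × 0.67 = 0.1801 m³/s
w_3 = (1.80 − 0.36)/2 = 0.72 m; q_3 = 0.37 × 1.68 × 0.72 = 0.4476 m³/s
w_4 = (2.00 − 1.34)/2 = 0.33 m; q_4 = 0.38 × 1.49 × 0.33 = 0.1868 m³/s
w_5 = (2.29 − 1.80)/2 = 0.245 m; q_5 = 0.48 × 1.32 × 0.245 = 0.1552 m³/s
w_6 = (2.63 − 2.00)/2 = 0.315 m; q_6 = 0.29 × 0.71 × 0.315 = 0.06486 m³/s
Stations 1, 7 contribute zero (depth or velocity is 0).
Q = Σ qᵢ = 1.035 m³/s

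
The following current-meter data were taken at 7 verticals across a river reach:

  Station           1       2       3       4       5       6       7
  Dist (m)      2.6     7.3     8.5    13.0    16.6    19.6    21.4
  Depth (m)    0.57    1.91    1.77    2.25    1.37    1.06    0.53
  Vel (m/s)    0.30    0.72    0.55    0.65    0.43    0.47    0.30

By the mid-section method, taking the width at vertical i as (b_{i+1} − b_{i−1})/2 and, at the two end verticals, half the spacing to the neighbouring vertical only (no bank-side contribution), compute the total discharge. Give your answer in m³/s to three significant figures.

16.4 m³/s

w_1 = (7.3 − 2.6)/2 = 2.35 m; q_1 = 0.30 × 0.57 × 2.35 = 0.4019 m³/s
w_2 = (8.5 − 2.6)/2 = 2.95 m; q_2 = 0.72 × 1.91 × 2.95 = 4.057 m³/s
w_3 = (13.0 − 7.3)/2 = 2.85 m; q_3 = 0.55 × 1.77 × 2.85 = 2.774 m³/s
w_4 = (16.6 − 8.5)/2 = 4.05 m; q_4 = 0.65 × 2.25 × 4.05 = 5.923 m³/s
w_5 = (19.6 − 13.0)/2 = 3.3 m; q_5 = 0.43 × 1.37 × 3.3 = 1.944 m³/s
w_6 = (21.4 − 16.6)/2 = 2.4 m; q_6 = 0.47 × 1.06 × 2.4 = 1.196 m³/s
w_7 = (21.4 − 19.6)/2 = 0.9 m; q_7 = 0.30 × 0.53 × 0.9 = 0.1431 m³/s
Q = Σ qᵢ = 16.44 m³/s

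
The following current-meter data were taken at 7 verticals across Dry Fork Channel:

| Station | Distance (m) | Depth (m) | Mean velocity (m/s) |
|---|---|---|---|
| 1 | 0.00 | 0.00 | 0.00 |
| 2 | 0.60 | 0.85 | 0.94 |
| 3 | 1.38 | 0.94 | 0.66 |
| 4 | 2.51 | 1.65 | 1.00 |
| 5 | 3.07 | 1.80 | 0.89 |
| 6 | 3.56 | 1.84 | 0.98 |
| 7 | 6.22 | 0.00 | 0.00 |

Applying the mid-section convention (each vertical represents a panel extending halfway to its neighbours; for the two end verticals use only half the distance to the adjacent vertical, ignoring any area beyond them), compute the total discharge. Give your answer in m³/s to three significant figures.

6.22 m³/s

w_2 = (1.38 − 0.00)/2 = 0.69 m; q_2 = 0.94 × 0.85 × 0.69 = 0.5513 m³/s
w_3 = (2.51 − 0.60)/2 = 0.955 m; q_3 = 0.66 × 0.94 × 0.955 = 0.5925 m³/s
w_4 = (3.07 − 1.38)/2 = 0.845 m; q_4 = 1.00 × 1.65 × 0.845 = 1.394 m³/s
w_5 = (3.56 − 2.51)/2 = 0.525 m; q_5 = 0.89 × 1.80 × 0.525 = 0.8411 m³/s
w_6 = (6.22 − 3.07)/2 = 1.575 m; q_6 = 0.98 × 1.84 × 1.575 = 2.840 m³/s
Stations 1, 7 contribute zero (depth or velocity is 0).
Q = Σ qᵢ = 6.219 m³/s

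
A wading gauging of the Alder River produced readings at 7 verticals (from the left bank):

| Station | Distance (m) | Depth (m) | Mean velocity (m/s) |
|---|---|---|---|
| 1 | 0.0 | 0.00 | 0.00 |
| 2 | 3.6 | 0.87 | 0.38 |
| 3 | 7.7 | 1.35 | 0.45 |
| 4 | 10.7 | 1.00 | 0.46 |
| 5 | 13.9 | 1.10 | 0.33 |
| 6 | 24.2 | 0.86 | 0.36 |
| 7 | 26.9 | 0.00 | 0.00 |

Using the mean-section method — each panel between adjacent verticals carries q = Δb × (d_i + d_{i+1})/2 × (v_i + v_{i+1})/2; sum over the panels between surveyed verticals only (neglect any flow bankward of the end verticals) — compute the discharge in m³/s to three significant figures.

8.81 m³/s

Panel 1-2: Δb = 3.6 m, d̄ = (0.00+0.87)/2 = 0.435, v̄ = (0.00+0.38)/2 = 0.19 → q = 3.6×0.435×0.19 = 0.2975 m³/s
Panel 2-3: Δb = 4.1 m, d̄ = (0.87+1.35)/2 = 1.11, v̄ = (0.38+0.45)/2 = 0.415 → q = 4.1×1.11×0.415 = 1.889 m³/s
Panel 3-4: Δb = 3 m, d̄ = (1.35+1.00)/2 = 1.175, v̄ = (0.45+0.46)/2 = 0.455 → q = 3×1.175×0.455 = 1.604 m³/s
Panel 4-5: Δb = 3.2 m, d̄ = (1.00+1.10)/2 = 1.05, v̄ = (0.46+0.33)/2 = 0.395 → q = 3.2×1.05×0.395 = 1.327 m³/s
Panel 5-6: Δb = 10.3 m, d̄ = (1.10+0.86)/2 = 0.98, v̄ = (0.33+0.36)/2 = 0.345 → q = 10.3×0.98×0.345 = 3.482 m³/s
Panel 6-7: Δb = 2.7 m, d̄ = (0.86+0.00)/2 = 0.43, v̄ = (0.36+0.00)/2 = 0.18 → q = 2.7×0.43×0.18 = 0.2090 m³/s
Q = Σ q = 8.809 m³/s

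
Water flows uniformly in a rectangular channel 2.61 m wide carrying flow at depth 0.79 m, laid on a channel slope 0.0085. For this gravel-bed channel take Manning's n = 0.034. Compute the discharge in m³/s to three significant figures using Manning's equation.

3.48 m³/s

A = b·y = 2.61 × 0.79 = 2.062 m²
P = b + 2y = 2.61 + 2×0.79 = 4.190 m
R = A/P = 2.062/4.190 = 0.4921 m
Q = (1/n)·A·R^(2/3)·S^(1/2) = (1/0.034) × 2.062 × 0.4921^(2/3) × 0.0085^(1/2) = 3.485 m³/s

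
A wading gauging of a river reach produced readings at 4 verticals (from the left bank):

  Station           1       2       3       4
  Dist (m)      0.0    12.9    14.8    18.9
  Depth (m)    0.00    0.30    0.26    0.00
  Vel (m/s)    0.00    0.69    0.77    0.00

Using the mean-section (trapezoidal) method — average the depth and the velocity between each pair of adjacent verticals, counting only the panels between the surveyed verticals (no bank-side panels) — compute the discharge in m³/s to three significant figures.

Panel 1-2: Δb = 12.9 m, d̄ = (0.00+0.30)/2 = 0.15, v̄ = (0.00+0.69)/2 = 0.345 → q = 12.9×0.15×0.345 = 0.6676 m³/s
Panel 2-3: Δb = 1.9 m, d̄ = (0.30+0.26)/2 = 0.28, v̄ = (0.69+0.77)/2 = 0.73 → q = 1.9×0.28×0.73 = 0.3884 m³/s
Panel 3-4: Δb = 4.1 m, d̄ = (0.26+0.00)/2 = 0.13, v̄ = (0.77+0.00)/2 = 0.385 → q = 4.1×0.13×0.385 = 0.2052 m³/s
Q = Σ q = 1.261 m³/s

1.26 m³/s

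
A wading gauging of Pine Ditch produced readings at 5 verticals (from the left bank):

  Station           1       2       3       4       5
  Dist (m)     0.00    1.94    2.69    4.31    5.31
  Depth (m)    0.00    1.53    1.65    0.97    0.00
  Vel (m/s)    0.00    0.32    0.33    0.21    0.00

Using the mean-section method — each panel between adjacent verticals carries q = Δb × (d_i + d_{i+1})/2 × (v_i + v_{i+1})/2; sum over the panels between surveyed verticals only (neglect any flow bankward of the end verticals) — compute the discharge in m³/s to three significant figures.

1.25 m³/s

Panel 1-2: Δb = 1.94 m, d̄ = (0.00+1.53)/2 = 0.765, v̄ = (0.00+0.32)/2 = 0.16 → q = 1.94×0.765×0.16 = 0.2375 m³/s
Panel 2-3: Δb = 0.75 m, d̄ = (1.53+1.65)/2 = 1.59, v̄ = (0.32+0.33)/2 = 0.325 → q = 0.75×1.59×0.325 = 0.3876 m³/s
Panel 3-4: Δb = 1.62 m, d̄ = (1.65+0.97)/2 = 1.31, v̄ = (0.33+0.21)/2 = 0.27 → q = 1.62×1.31×0.27 = 0.5730 m³/s
Panel 4-5: Δb = 1 m, d̄ = (0.97+0.00)/2 = 0.485, v̄ = (0.21+0.00)/2 = 0.105 → q = 1×0.485×0.105 = 0.05093 m³/s
Q = Σ q = 1.249 m³/s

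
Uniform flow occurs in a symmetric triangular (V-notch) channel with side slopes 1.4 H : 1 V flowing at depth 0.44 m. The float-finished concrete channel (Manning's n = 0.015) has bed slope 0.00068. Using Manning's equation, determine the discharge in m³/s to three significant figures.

A = z·y² = 1.4×0.44² = 0.2710 m²
P = 2y√(1+z²) = 2×0.44×√(1+1.4²) = 1.514 m
R = A/P = 0.2710/1.514 = 0.1790 m
Q = (1/n)·A·R^(2/3)·S^(1/2) = (1/0.015) × 0.2710 × 0.1790^(2/3) × 0.00068^(1/2) = 0.1497 m³/s

0.150 m³/s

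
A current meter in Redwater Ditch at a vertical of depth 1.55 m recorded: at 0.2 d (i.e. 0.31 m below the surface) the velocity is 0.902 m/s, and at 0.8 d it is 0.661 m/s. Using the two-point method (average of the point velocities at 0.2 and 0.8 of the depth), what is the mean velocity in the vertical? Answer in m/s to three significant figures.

v̄ = (0.902 + 0.661) / 2 = 0.7815 m/s

0.782 m/s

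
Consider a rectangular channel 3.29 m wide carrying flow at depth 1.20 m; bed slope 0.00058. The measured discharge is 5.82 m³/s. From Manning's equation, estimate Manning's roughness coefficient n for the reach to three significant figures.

0.0128

A = b·y = 3.29 × 1.20 = 3.948 m²
P = b + 2y = 3.29 + 2×1.20 = 5.690 m
R = A/P = 3.948/5.690 = 0.6938 m
n = (1/Q)·A·R^(2/3)·S^(1/2) = (1/5.82) × 3.948 × 0.7837 × 0.02408 = 0.01280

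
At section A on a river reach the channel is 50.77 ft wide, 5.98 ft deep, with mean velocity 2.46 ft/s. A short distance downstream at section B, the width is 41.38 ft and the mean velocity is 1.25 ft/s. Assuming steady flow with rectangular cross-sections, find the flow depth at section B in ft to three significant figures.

Q = A₁V₁ = (50.77×5.98) × 2.46 = 746.9 ft³/s
d₂ = Q/(b₂ V₂) = 746.9/(41.38×1.25) = 14.44 ft

14.4 ft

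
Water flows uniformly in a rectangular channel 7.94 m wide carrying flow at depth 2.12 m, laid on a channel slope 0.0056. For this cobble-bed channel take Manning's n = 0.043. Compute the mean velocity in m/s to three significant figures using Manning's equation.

A = b·y = 7.94 × 2.12 = 16.83 m²
P = b + 2y = 7.94 + 2×2.12 = 12.18 m
R = A/P = 16.83/12.18 = 1.382 m
Q = (1/n)·A·R^(2/3)·S^(1/2) = (1/0.043) × 16.83 × 1.382^(2/3) × 0.0056^(1/2) = 36.35 m³/s
V = Q/A = 36.35/16.83 = 2.159 m/s

2.16 m/s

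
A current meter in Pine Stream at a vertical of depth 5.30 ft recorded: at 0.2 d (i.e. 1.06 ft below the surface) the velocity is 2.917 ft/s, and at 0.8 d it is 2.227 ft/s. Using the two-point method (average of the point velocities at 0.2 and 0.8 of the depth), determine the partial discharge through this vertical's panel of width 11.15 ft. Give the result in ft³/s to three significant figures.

152 ft³/s

v̄ = (2.917 + 2.227) / 2 = 2.572 ft/s
q = v̄ × d × w = 2.572 × 5.30 × 11.15 = 152.0 ft³/s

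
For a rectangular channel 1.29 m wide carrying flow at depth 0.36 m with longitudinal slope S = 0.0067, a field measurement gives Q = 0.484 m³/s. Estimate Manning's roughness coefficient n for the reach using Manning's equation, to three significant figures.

0.0296

A = b·y = 1.29 × 0.36 = 0.4644 m²
P = b + 2y = 1.29 + 2×0.36 = 2.010 m
R = A/P = 0.4644/2.010 = 0.2310 m
n = (1/Q)·A·R^(2/3)·S^(1/2) = (1/0.484) × 0.4644 × 0.3765 × 0.08185 = 0.02957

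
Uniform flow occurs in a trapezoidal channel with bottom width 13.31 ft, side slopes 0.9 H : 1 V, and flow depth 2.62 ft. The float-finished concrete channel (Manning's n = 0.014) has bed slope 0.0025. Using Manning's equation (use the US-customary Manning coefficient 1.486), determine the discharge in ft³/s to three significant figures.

348 ft³/s

A = (b + z·y)·y = (13.31 + 0.9×2.62)×2.62 = 41.05 ft²
P = b + 2y√(1+z²) = 13.31 + 2×2.62×√(1+0.9²) = 20.36 ft
R = A/P = 41.05/20.36 = 2.016 ft
Q = (1.486/n)·A·R^(2/3)·S^(1/2) = (1.486/0.014) × 41.05 × 2.016^(2/3) × 0.0025^(1/2) = 347.7 ft³/s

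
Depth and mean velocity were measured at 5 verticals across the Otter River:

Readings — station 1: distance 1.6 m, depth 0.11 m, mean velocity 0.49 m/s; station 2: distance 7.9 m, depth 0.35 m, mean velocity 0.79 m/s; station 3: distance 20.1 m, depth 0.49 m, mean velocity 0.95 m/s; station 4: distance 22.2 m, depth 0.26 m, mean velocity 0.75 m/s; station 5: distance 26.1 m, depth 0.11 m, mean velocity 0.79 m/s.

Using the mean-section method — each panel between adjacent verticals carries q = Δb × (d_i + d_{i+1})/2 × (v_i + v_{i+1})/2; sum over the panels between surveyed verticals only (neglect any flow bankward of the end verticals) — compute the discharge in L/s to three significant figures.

6610 L/s

Panel 1-2: Δb = 6.3 m, d̄ = (0.11+0.35)/2 = 0.23, v̄ = (0.49+0.79)/2 = 0.64 → q = 6.3×0.23×0.64 = 0.9274 m³/s
Panel 2-3: Δb = 12.2 m, d̄ = (0.35+0.49)/2 = 0.42, v̄ = (0.79+0.95)/2 = 0.87 → q = 12.2×0.42×0.87 = 4.458 m³/s
Panel 3-4: Δb = 2.1 m, d̄ = (0.49+0.26)/2 = 0.375, v̄ = (0.95+0.75)/2 = 0.85 → q = 2.1×0.375×0.85 = 0.6694 m³/s
Panel 4-5: Δb = 3.9 m, d̄ = (0.26+0.11)/2 = 0.185, v̄ = (0.75+0.79)/2 = 0.77 → q = 3.9×0.185×0.77 = 0.5556 m³/s
Q = Σ q = 6.610 m³/s
= 6.610 × 1000 = 6610 L/s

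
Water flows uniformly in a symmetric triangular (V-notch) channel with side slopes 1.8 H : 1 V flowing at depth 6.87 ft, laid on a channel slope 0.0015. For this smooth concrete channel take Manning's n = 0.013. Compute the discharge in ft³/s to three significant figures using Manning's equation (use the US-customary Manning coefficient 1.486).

A = z·y² = 1.8×6.87² = 84.95 ft²
P = 2y√(1+z²) = 2×6.87×√(1+1.8²) = 28.29 ft
R = A/P = 84.95/28.29 = 3.003 ft
Q = (1.486/n)·A·R^(2/3)·S^(1/2) = (1.486/0.013) × 84.95 × 3.003^(2/3) × 0.0015^(1/2) = 782.8 ft³/s

783 ft³/s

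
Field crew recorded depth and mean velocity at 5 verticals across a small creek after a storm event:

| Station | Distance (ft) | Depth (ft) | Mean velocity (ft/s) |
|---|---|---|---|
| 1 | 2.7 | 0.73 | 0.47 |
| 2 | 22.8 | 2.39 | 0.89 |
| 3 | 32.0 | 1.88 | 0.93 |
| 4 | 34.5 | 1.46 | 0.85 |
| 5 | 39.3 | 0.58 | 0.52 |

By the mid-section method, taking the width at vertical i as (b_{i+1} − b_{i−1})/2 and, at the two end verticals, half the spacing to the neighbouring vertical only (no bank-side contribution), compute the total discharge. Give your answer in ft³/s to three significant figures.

50.1 ft³/s

w_1 = (22.8 − 2.7)/2 = 10.05 ft; q_1 = 0.47 × 0.73 × 10.05 = 3.448 ft³/s
w_2 = (32.0 − 2.7)/2 = 14.65 ft; q_2 = 0.89 × 2.39 × 14.65 = 31.16 ft³/s
w_3 = (34.5 − 22.8)/2 = 5.85 ft; q_3 = 0.93 × 1.88 × 5.85 = 10.23 ft³/s
w_4 = (39.3 − 32.0)/2 = 3.65 ft; q_4 = 0.85 × 1.46 × 3.65 = 4.530 ft³/s
w_5 = (39.3 − 34.5)/2 = 2.4 ft; q_5 = 0.52 × 0.58 × 2.4 = 0.7238 ft³/s
Q = Σ qᵢ = 50.09 ft³/s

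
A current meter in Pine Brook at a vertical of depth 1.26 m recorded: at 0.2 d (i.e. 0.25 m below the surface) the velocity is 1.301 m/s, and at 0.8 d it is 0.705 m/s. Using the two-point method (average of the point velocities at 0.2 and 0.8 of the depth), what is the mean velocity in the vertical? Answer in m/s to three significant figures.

1.00 m/s

v̄ = (1.301 + 0.705) / 2 = 1.003 m/s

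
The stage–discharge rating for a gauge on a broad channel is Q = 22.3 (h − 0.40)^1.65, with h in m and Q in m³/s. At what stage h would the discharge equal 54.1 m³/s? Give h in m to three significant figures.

2.11 m

h − h₀ = (Q/C)^(1/b) = (54.1/22.3)^(1/1.65) = 1.711 m
h = 0.40 + 1.711 = 2.111 m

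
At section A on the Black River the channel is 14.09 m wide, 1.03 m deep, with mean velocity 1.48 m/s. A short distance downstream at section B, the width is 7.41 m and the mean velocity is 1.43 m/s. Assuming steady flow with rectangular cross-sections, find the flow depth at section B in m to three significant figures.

2.03 m

Q = A₁V₁ = (14.09×1.03) × 1.48 = 21.48 m³/s
d₂ = Q/(b₂ V₂) = 21.48/(7.41×1.43) = 2.027 m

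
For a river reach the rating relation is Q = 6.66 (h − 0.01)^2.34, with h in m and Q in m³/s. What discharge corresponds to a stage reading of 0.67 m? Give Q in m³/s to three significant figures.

Q = 6.66 × (0.67 − 0.01)^2.34 = 6.66 × 0.66^2.34 = 2.519 m³/s

2.52 m³/s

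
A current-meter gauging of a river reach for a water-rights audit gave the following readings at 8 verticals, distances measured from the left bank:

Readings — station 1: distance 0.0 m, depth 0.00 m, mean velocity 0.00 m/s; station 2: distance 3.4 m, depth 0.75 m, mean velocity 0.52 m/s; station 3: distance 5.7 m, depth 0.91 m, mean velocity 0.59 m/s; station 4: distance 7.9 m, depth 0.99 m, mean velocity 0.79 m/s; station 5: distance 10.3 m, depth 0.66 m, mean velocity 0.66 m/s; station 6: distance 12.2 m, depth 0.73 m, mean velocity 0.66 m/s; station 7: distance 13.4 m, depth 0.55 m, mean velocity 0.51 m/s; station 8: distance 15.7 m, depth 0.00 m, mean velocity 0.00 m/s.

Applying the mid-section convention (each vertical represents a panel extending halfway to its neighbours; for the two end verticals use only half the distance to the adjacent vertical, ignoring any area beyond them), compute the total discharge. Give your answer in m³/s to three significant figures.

w_2 = (5.7 − 0.0)/2 = 2.85 m; q_2 = 0.52 × 0.75 × 2.85 = 1.112 m³/s
w_3 = (7.9 − 3.4)/2 = 2.25 m; q_3 = 0.59 × 0.91 × 2.25 = 1.208 m³/s
w_4 = (10.3 − 5.7)/2 = 2.3 m; q_4 = 0.79 × 0.99 × 2.3 = 1.799 m³/s
w_5 = (12.2 − 7.9)/2 = 2.15 m; q_5 = 0.66 × 0.66 × 2.15 = 0.9365 m³/s
w_6 = (13.4 − 10.3)/2 = 1.55 m; q_6 = 0.66 × 0.73 × 1.55 = 0.7468 m³/s
w_7 = (15.7 − 12.2)/2 = 1.75 m; q_7 = 0.51 × 0.55 × 1.75 = 0.4909 m³/s
Stations 1, 8 contribute zero (depth or velocity is 0).
Q = Σ qᵢ = 6.293 m³/s

6.29 m³/s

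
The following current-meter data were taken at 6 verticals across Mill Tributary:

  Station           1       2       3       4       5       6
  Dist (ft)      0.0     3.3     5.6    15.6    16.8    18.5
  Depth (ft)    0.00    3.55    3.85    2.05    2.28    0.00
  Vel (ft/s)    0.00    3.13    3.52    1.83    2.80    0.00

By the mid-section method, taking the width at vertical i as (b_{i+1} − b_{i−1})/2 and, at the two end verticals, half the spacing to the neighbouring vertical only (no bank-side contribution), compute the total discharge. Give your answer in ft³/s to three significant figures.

145 ft³/s

w_2 = (5.6 − 0.0)/2 = 2.8 ft; q_2 = 3.13 × 3.55 × 2.8 = 31.11 ft³/s
w_3 = (15.6 − 3.3)/2 = 6.15 ft; q_3 = 3.52 × 3.85 × 6.15 = 83.34 ft³/s
w_4 = (16.8 − 5.6)/2 = 5.6 ft; q_4 = 1.83 × 2.05 × 5.6 = 21.01 ft³/s
w_5 = (18.5 − 15.6)/2 = 1.45 ft; q_5 = 2.80 × 2.28 × 1.45 = 9.257 ft³/s
Stations 1, 6 contribute zero (depth or velocity is 0).
Q = Σ qᵢ = 144.7 ft³/s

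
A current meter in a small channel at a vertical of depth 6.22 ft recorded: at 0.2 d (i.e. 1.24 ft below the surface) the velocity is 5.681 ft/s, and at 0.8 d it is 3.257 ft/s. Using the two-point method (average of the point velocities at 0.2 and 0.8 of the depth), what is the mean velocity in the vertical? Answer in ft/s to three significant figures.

4.47 ft/s

v̄ = (5.681 + 3.257) / 2 = 4.469 ft/s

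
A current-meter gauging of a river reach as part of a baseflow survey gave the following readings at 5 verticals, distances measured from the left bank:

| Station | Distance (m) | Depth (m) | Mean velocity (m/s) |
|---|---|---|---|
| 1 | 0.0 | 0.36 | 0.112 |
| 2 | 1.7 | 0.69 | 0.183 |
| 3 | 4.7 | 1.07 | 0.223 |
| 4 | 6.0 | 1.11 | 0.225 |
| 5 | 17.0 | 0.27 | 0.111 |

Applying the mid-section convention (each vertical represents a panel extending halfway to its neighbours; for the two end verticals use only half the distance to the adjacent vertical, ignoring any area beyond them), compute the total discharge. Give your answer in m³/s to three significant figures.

w_1 = (1.7 − 0.0)/2 = 0.85 m; q_1 = 0.112 × 0.36 × 0.85 = 0.03427 m³/s
w_2 = (4.7 − 0.0)/2 = 2.35 m; q_2 = 0.183 × 0.69 × 2.35 = 0.2967 m³/s
w_3 = (6.0 − 1.7)/2 = 2.15 m; q_3 = 0.223 × 1.07 × 2.15 = 0.5130 m³/s
w_4 = (17.0 − 4.7)/2 = 6.15 m; q_4 = 0.225 × 1.11 × 6.15 = 1.536 m³/s
w_5 = (17.0 − 6.0)/2 = 5.5 m; q_5 = 0.111 × 0.27 × 5.5 = 0.1648 m³/s
Q = Σ qᵢ = 2.545 m³/s

2.54 m³/s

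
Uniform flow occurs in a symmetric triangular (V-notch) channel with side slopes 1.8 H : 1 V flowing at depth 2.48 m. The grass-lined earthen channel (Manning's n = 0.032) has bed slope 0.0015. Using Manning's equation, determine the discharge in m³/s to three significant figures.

A = z·y² = 1.8×2.48² = 11.07 m²
P = 2y√(1+z²) = 2×2.48×√(1+1.8²) = 10.21 m
R = A/P = 11.07/10.21 = 1.084 m
Q = (1/n)·A·R^(2/3)·S^(1/2) = (1/0.032) × 11.07 × 1.084^(2/3) × 0.0015^(1/2) = 14.14 m³/s

14.1 m³/s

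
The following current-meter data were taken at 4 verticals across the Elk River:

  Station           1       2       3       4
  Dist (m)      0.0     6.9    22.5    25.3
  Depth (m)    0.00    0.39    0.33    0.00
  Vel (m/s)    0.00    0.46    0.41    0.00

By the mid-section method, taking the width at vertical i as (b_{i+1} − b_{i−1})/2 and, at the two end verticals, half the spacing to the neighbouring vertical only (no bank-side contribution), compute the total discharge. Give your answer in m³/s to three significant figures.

w_2 = (22.5 − 0.0)/2 = 11.25 m; q_2 = 0.46 × 0.39 × 11.25 = 2.018 m³/s
w_3 = (25.3 − 6.9)/2 = 9.2 m; q_3 = 0.41 × 0.33 × 9.2 = 1.245 m³/s
Stations 1, 4 contribute zero (depth or velocity is 0).
Q = Σ qᵢ = 3.263 m³/s

3.26 m³/s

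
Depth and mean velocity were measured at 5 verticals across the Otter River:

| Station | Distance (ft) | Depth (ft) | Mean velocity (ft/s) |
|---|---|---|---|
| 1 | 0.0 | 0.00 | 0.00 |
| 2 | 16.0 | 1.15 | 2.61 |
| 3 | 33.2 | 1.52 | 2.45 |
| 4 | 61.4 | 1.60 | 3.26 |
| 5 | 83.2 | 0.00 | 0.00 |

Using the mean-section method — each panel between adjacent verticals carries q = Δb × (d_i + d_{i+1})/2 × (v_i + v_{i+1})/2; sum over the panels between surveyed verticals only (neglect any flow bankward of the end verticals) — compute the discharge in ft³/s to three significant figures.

224 ft³/s

Panel 1-2: Δb = 16 ft, d̄ = (0.00+1.15)/2 = 0.575, v̄ = (0.00+2.61)/2 = 1.305 → q = 16×0.575×1.305 = 12.01 ft³/s
Panel 2-3: Δb = 17.2 ft, d̄ = (1.15+1.52)/2 = 1.335, v̄ = (2.61+2.45)/2 = 2.53 → q = 17.2×1.335×2.53 = 58.09 ft³/s
Panel 3-4: Δb = 28.2 ft, d̄ = (1.52+1.60)/2 = 1.56, v̄ = (2.45+3.26)/2 = 2.855 → q = 28.2×1.56×2.855 = 125.6 ft³/s
Panel 4-5: Δb = 21.8 ft, d̄ = (1.60+0.00)/2 = 0.8, v̄ = (3.26+0.00)/2 = 1.63 → q = 21.8×0.8×1.63 = 28.43 ft³/s
Q = Σ q = 224.1 ft³/s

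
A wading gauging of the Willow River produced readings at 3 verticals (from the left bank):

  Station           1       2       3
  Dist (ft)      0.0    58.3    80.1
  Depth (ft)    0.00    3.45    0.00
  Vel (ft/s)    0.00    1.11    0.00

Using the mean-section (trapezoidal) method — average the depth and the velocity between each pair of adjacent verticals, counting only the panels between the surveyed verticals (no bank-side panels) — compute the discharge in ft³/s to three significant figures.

76.7 ft³/s

Panel 1-2: Δb = 58.3 ft, d̄ = (0.00+3.45)/2 = 1.725, v̄ = (0.00+1.11)/2 = 0.555 → q = 58.3×1.725×0.555 = 55.81 ft³/s
Panel 2-3: Δb = 21.8 ft, d̄ = (3.45+0.00)/2 = 1.725, v̄ = (1.11+0.00)/2 = 0.555 → q = 21.8×1.725×0.555 = 20.87 ft³/s
Q = Σ q = 76.69 ft³/s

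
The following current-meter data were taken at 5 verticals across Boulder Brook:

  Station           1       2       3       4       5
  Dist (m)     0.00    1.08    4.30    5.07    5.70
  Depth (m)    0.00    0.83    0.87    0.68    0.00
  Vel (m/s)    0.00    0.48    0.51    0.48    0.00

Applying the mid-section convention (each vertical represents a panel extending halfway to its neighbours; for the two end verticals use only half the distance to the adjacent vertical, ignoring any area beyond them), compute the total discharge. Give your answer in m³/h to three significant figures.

w_2 = (4.30 − 0.00)/2 = 2.15 m; q_2 = 0.48 × 0.83 × 2.15 = 0.8566 m³/s
w_3 = (5.07 − 1.08)/2 = 1.995 m; q_3 = 0.51 × 0.87 × 1.995 = 0.8852 m³/s
w_4 = (5.70 − 4.30)/2 = 0.7 m; q_4 = 0.48 × 0.68 × 0.7 = 0.2285 m³/s
Stations 1, 5 contribute zero (depth or velocity is 0).
Q = Σ qᵢ = 1.970 m³/s
= 1.970 × 3600 = 7093 m³/h

7090 m³/h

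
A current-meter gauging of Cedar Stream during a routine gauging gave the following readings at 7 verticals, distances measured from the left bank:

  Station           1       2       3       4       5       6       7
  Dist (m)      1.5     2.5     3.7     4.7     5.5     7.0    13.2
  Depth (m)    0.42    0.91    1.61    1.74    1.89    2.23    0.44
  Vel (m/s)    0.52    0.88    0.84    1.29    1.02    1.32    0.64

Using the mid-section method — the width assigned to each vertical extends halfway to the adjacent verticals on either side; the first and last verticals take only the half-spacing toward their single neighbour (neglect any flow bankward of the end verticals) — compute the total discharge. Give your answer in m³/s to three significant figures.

w_1 = (2.5 − 1.5)/2 = 0.5 m; q_1 = 0.52 × 0.42 × 0.5 = 0.1092 m³/s
w_2 = (3.7 − 1.5)/2 = 1.1 m; q_2 = 0.88 × 0.91 × 1.1 = 0.8809 m³/s
w_3 = (4.7 − 2.5)/2 = 1.1 m; q_3 = 0.84 × 1.61 × 1.1 = 1.488 m³/s
w_4 = (5.5 − 3.7)/2 = 0.9 m; q_4 = 1.29 × 1.74 × 0.9 = 2.020 m³/s
w_5 = (7.0 − 4.7)/2 = 1.15 m; q_5 = 1.02 × 1.89 × 1.15 = 2.217 m³/s
w_6 = (13.2 − 5.5)/2 = 3.85 m; q_6 = 1.32 × 2.23 × 3.85 = 11.33 m³/s
w_7 = (13.2 − 7.0)/2 = 3.1 m; q_7 = 0.64 × 0.44 × 3.1 = 0.8730 m³/s
Q = Σ qᵢ = 18.92 m³/s

18.9 m³/s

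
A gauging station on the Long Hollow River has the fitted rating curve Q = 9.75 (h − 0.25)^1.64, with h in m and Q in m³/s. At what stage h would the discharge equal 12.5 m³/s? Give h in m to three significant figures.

h − h₀ = (Q/C)^(1/b) = (12.5/9.75)^(1/1.64) = 1.164 m
h = 0.25 + 1.164 = 1.414 m

1.41 m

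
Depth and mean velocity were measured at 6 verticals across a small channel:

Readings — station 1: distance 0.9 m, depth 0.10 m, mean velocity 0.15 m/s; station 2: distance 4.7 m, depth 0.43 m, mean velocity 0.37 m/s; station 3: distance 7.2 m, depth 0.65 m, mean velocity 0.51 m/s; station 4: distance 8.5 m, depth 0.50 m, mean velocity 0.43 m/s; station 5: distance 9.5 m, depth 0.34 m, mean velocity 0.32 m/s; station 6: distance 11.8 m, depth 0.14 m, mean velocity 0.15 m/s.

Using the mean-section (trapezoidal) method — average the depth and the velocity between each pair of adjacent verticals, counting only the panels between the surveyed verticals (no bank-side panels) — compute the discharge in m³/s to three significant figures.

Panel 1-2: Δb = 3.8 m, d̄ = (0.10+0.43)/2 = 0.265, v̄ = (0.15+0.37)/2 = 0.26 → q = 3.8×0.265×0.26 = 0.2618 m³/s
Panel 2-3: Δb = 2.5 m, d̄ = (0.43+0.65)/2 = 0.54, v̄ = (0.37+0.51)/2 = 0.44 → q = 2.5×0.54×0.44 = 0.5940 m³/s
Panel 3-4: Δb = 1.3 m, d̄ = (0.65+0.50)/2 = 0.575, v̄ = (0.51+0.43)/2 = 0.47 → q = 1.3×0.575×0.47 = 0.3513 m³/s
Panel 4-5: Δb = 1 m, d̄ = (0.50+0.34)/2 = 0.42, v̄ = (0.43+0.32)/2 = 0.375 → q = 1×0.42×0.375 = 0.1575 m³/s
Panel 5-6: Δb = 2.3 m, d̄ = (0.34+0.14)/2 = 0.24, v̄ = (0.32+0.15)/2 = 0.235 → q = 2.3×0.24×0.235 = 0.1297 m³/s
Q = Σ q = 1.494 m³/s

1.49 m³/s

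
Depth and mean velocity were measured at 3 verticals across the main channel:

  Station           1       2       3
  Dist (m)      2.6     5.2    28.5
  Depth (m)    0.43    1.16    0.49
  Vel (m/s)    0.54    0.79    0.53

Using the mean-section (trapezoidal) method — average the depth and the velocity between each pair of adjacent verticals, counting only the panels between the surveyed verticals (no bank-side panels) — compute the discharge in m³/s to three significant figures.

Panel 1-2: Δb = 2.6 m, d̄ = (0.43+1.16)/2 = 0.795, v̄ = (0.54+0.79)/2 = 0.665 → q = 2.6×0.795×0.665 = 1.375 m³/s
Panel 2-3: Δb = 23.3 m, d̄ = (1.16+0.49)/2 = 0.825, v̄ = (0.79+0.53)/2 = 0.66 → q = 23.3×0.825×0.66 = 12.69 m³/s
Q = Σ q = 14.06 m³/s

14.1 m³/s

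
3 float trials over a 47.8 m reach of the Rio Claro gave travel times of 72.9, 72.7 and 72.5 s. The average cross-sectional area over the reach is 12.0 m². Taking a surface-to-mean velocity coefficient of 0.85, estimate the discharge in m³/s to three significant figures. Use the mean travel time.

t̄ = (72.9 + 72.7 + 72.5) / 3 = 72.7 s
v_surface = L / t̄ = 47.8 / 72.7 = 0.6575 m/s
v_mean = 0.85 × 0.6575 = 0.5589 m/s
Q = A × v_mean = 12.0 × 0.5589 = 6.706 m³/s

6.71 m³/s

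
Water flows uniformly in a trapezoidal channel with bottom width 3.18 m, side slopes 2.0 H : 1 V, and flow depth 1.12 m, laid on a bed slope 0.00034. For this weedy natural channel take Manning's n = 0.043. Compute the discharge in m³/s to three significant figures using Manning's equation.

2.13 m³/s

A = (b + z·y)·y = (3.18 + 2.0×1.12)×1.12 = 6.070 m²
P = b + 2y√(1+z²) = 3.18 + 2×1.12×√(1+2.0²) = 8.189 m
R = A/P = 6.070/8.189 = 0.7413 m
Q = (1/n)·A·R^(2/3)·S^(1/2) = (1/0.043) × 6.070 × 0.7413^(2/3) × 0.00034^(1/2) = 2.132 m³/s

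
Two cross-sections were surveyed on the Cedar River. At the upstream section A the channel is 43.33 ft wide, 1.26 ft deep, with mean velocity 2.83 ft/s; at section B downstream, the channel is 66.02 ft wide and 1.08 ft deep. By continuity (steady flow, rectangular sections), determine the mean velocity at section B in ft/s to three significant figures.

2.17 ft/s

Q = A₁V₁ = (43.33×1.26) × 2.83 = 154.5 ft³/s
A₂ = 66.02 × 1.08 = 71.30 ft²
V₂ = Q/A₂ = 154.5/71.30 = 2.167 ft/s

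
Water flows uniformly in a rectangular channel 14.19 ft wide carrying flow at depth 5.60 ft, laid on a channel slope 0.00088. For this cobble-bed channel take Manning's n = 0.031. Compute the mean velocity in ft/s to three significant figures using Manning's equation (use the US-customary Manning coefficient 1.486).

A = b·y = 14.19 × 5.60 = 79.46 ft²
P = b + 2y = 14.19 + 2×5.60 = 25.39 ft
R = A/P = 79.46/25.39 = 3.130 ft
Q = (1.486/n)·A·R^(2/3)·S^(1/2) = (1.486/0.031) × 79.46 × 3.130^(2/3) × 0.00088^(1/2) = 241.8 ft³/s
V = Q/A = 241.8/79.46 = 3.043 ft/s

3.04 ft/s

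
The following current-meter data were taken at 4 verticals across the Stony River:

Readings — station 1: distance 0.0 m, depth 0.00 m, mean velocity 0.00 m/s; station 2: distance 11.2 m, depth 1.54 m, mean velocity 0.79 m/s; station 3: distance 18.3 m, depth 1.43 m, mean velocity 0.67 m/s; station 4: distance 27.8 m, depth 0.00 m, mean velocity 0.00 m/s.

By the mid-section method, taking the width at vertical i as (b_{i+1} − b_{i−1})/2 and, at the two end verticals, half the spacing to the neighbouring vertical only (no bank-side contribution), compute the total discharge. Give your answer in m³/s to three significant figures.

19.1 m³/s

w_2 = (18.3 − 0.0)/2 = 9.15 m; q_2 = 0.79 × 1.54 × 9.15 = 11.13 m³/s
w_3 = (27.8 − 11.2)/2 = 8.3 m; q_3 = 0.67 × 1.43 × 8.3 = 7.952 m³/s
Stations 1, 4 contribute zero (depth or velocity is 0).
Q = Σ qᵢ = 19.08 m³/s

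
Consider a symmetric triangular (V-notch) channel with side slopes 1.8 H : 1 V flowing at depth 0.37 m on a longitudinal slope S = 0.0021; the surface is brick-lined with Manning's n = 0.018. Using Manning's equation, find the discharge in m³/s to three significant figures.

A = z·y² = 1.8×0.37² = 0.2464 m²
P = 2y√(1+z²) = 2×0.37×√(1+1.8²) = 1.524 m
R = A/P = 0.2464/1.524 = 0.1617 m
Q = (1/n)·A·R^(2/3)·S^(1/2) = (1/0.018) × 0.2464 × 0.1617^(2/3) × 0.0021^(1/2) = 0.1862 m³/s

0.186 m³/s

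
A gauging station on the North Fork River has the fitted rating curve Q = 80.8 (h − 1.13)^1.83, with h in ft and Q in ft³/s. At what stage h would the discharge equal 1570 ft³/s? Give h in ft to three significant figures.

6.19 ft

h − h₀ = (Q/C)^(1/b) = (1570/80.8)^(1/1.83) = 5.059 ft
h = 1.13 + 5.059 = 6.189 ft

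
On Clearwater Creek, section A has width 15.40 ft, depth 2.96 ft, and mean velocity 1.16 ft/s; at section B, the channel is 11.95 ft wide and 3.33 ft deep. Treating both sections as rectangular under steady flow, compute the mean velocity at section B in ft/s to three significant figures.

1.33 ft/s

Q = A₁V₁ = (15.40×2.96) × 1.16 = 52.88 ft³/s
A₂ = 11.95 × 3.33 = 39.79 ft²
V₂ = Q/A₂ = 52.88/39.79 = 1.329 ft/s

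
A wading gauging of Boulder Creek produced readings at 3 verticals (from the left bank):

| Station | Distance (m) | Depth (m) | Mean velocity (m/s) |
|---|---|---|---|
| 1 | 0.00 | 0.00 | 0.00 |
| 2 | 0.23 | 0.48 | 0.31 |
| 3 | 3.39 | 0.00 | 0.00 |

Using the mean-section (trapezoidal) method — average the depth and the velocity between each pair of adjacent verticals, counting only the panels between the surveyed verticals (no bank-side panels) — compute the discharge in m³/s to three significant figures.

0.126 m³/s

Panel 1-2: Δb = 0.23 m, d̄ = (0.00+0.48)/2 = 0.24, v̄ = (0.00+0.31)/2 = 0.155 → q = 0.23×0.24×0.155 = 0.008556 m³/s
Panel 2-3: Δb = 3.16 m, d̄ = (0.48+0.00)/2 = 0.24, v̄ = (0.31+0.00)/2 = 0.155 → q = 3.16×0.24×0.155 = 0.1176 m³/s
Q = Σ q = 0.1261 m³/s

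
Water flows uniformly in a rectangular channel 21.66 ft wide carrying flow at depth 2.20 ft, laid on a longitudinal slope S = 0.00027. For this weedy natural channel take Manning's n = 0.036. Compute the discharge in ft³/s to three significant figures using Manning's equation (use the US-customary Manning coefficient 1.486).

48.3 ft³/s

A = b·y = 21.66 × 2.20 = 47.65 ft²
P = b + 2y = 21.66 + 2×2.20 = 26.06 ft
R = A/P = 47.65/26.06 = 1.829 ft
Q = (1.486/n)·A·R^(2/3)·S^(1/2) = (1.486/0.036) × 47.65 × 1.829^(2/3) × 0.00027^(1/2) = 48.33 ft³/s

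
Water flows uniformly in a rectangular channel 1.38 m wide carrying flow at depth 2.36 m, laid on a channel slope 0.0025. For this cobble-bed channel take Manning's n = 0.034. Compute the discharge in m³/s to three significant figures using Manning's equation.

A = b·y = 1.38 × 2.36 = 3.257 m²
P = b + 2y = 1.38 + 2×2.36 = 6.100 m
R = A/P = 3.257/6.100 = 0.5339 m
Q = (1/n)·A·R^(2/3)·S^(1/2) = (1/0.034) × 3.257 × 0.5339^(2/3) × 0.0025^(1/2) = 3.152 m³/s

3.15 m³/s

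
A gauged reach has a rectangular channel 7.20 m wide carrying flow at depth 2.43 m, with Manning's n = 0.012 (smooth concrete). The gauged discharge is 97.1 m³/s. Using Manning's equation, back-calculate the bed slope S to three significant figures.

0.00270

A = b·y = 7.20 × 2.43 = 17.50 m²
P = b + 2y = 7.20 + 2×2.43 = 12.06 m
R = A/P = 17.50/12.06 = 1.451 m
S = (Q·n / (1·A·R^(2/3)))² = (97.1×0.012 / (1×17.50×1.282))² = 0.002701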